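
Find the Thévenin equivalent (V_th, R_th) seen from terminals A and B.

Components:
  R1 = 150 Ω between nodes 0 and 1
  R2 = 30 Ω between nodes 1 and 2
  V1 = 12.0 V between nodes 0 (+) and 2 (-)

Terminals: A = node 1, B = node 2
Step 1 — V_th is the open-circuit voltage V_A - V_B (nothing connected across the terminals).
Nodal analysis, taking node 2 as the 0 V reference.
Source V1 fixes V_0 = 12 V.
KCL at each unknown node (sum of currents leaving = 0; resistances in Ω):
  Node 1: (V_1 - 12)/150 + (V_1 - 0)/30 = 0
Collecting terms: 0.04 × V_1 = 0.08  =>  V_1 = 2 V
V_th = V_1 - V_2 = 2 - 0 = 2 V
Step 2 — R_th: zero the source — replace V1 by a short circuit (node 2 merges into node 0) — and find the resistance seen between A (node 1) and B (node 0).
Reduce the network between node 1 (A) and node 0 (B) by series/parallel combination:
  Rp1 = R1 ‖ R2 (parallel, both between nodes 0 and 1) = 1/(1/150 + 1/30) = 25 Ω
R_th = 25 Ω

Final answer: V_th = 2 V, R_th = 25 Ω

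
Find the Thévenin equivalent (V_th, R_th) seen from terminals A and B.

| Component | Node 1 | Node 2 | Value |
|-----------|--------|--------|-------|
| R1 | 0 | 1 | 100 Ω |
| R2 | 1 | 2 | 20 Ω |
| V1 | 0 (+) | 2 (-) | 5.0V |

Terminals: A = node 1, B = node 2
Step 1 — V_th is the open-circuit voltage V_A - V_B (nothing connected across the terminals).
Nodal analysis, taking node 2 as the 0 V reference.
Source V1 fixes V_0 = 5 V.
KCL at each unknown node (sum of currents leaving = 0; resistances in Ω):
  Node 1: (V_1 - 5)/100 + (V_1 - 0)/20 = 0
Collecting terms: 0.06 × V_1 = 0.05  =>  V_1 = 0.8333 V
V_th = V_1 - V_2 = 0.8333 - 0 = 0.8333 V
Step 2 — R_th: zero the source — replace V1 by a short circuit (node 2 merges into node 0) — and find the resistance seen between A (node 1) and B (node 0).
Reduce the network between node 1 (A) and node 0 (B) by series/parallel combination:
  Rp1 = R1 ‖ R2 (parallel, both between nodes 0 and 1) = 1/(1/100 + 1/20) = 16.67 Ω
R_th = 16.67 Ω

Final answer: V_th = 0.8333 V, R_th = 16.67 Ω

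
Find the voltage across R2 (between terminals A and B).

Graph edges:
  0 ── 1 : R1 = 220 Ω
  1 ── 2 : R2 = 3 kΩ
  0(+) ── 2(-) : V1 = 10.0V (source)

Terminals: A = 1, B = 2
R1 and R2 are in series across V1 (node 0 → node 1 → node 2), and the output A–B is taken across R2, so this is a voltage divider.
Series current: I = V1/(R1 + R2) = 10/(220 + 3000) = 10/3220 = 0.003106 A
V_R2 = I × R2 = V1 × R2/(R1 + R2) = 10 × 3000/3220 = 9.317 V

Final answer: 9.317 V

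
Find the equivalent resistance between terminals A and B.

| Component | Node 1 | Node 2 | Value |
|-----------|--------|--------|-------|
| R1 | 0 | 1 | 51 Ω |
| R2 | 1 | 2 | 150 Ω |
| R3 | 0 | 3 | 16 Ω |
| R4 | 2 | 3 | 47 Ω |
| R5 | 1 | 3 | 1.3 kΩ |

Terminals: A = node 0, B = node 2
The network is not a plain series/parallel combination. Inject a 1 A test current into terminal A (node 0) and return it from terminal B (node 2); then R_eq = V_A / (1 A).
Nodal analysis, taking node 2 as the 0 V reference.
Current source I_test pushes 1 A into node 0 and draws it out of node 2.
KCL at each unknown node (sum of currents leaving = 0; resistances in Ω):
  Node 0: (V_0 - V_1)/51 + (V_0 - V_3)/16 - 1 = 0
  Node 1: (V_1 - V_0)/51 + (V_1 - 0)/150 + (V_1 - V_3)/1300 = 0
  Node 3: (V_3 - V_0)/16 + (V_3 - V_1)/1300 + (V_3 - 0)/47 = 0
Collecting terms (coefficients in siemens):
  0.08211·V_0 - 0.01961·V_1 - 0.0625·V_3 = 1
  0.02704·V_1 - 0.01961·V_0 - 0.0007692·V_3 = 0
  0.08455·V_3 - 0.0625·V_0 - 0.0007692·V_1 = 0
Solving these 3 simultaneous equations (Gaussian elimination) gives:
  V_0 = 47.97 V, V_1 = 35.8 V, V_3 = 35.78 V
R_eq = V_0 / 1 A = 47.97 Ω

Final answer: 47.97 Ω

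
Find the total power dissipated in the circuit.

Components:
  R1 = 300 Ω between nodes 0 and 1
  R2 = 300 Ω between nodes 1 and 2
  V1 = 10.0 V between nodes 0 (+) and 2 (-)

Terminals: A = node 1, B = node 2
Nodal analysis, taking node 2 as the 0 V reference.
Source V1 fixes V_0 = 10 V.
KCL at each unknown node (sum of currents leaving = 0; resistances in Ω):
  Node 1: (V_1 - 10)/300 + (V_1 - 0)/300 = 0
Collecting terms: 0.006667 × V_1 = 0.03333  =>  V_1 = 5 V
Power in each resistor, P = (ΔV)²/R:
  P_R1 = (10 - 5)²/300 = 0.08333 W
  P_R2 = (5 - 0)²/300 = 0.08333 W
P_total = P_R1 + P_R2 = 0.1667 W

Final answer: 0.1667 W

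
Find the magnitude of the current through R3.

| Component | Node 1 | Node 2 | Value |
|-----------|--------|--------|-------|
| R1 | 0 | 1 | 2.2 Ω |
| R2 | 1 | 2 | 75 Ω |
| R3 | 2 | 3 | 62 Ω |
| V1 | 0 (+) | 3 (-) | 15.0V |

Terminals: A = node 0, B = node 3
Nodal analysis, taking node 3 as the 0 V reference.
Source V1 fixes V_0 = 15 V.
KCL at each unknown node (sum of currents leaving = 0; resistances in Ω):
  Node 1: (V_1 - 15)/2.2 + (V_1 - V_2)/75 = 0
  Node 2: (V_2 - V_1)/75 + (V_2 - 0)/62 = 0
Collecting terms (coefficients in siemens):
  0.4679·V_1 - 0.01333·V_2 = 6.818
  0.02946·V_2 - 0.01333·V_1 = 0
Determinant D = (0.4679)(0.02946) - (-0.01333)(-0.01333) = 0.01361
V_1 = [(6.818)(0.02946) - (-0.01333)(0)]/D = 14.76 V
V_2 = [(0.4679)(0) - (6.818)(-0.01333)]/D = 6.681 V
I_R3 = (V_2 - V_3)/R3 = (6.681 - 0)/62 = 0.1078 A
|I_R3| = 0.1078 A

Final answer: |I_R3| = 0.1078 A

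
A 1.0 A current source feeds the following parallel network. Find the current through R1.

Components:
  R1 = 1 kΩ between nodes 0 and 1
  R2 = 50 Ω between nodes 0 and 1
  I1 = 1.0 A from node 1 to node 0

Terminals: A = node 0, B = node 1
All resistors sit directly between nodes 0 and 1, so they are in parallel and share one voltage V; the full source current 1 A splits among them.
1/R_par = 1/1000 + 1/50 = 0.021 S  =>  R_par = 47.62 Ω
V = I × R_par = 1 × 47.62 = 47.62 V
I_R1 = V/R1 = 47.62/1000 = 0.04762 A

Final answer: 0.04762 A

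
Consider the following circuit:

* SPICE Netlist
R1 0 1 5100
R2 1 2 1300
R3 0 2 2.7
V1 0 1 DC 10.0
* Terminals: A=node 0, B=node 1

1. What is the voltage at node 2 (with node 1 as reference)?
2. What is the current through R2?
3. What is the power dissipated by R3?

Nodal analysis, taking node 1 as the 0 V reference.
Source V1 fixes V_0 = 10 V.
KCL at each unknown node (sum of currents leaving = 0; resistances in Ω):
  Node 2: (V_2 - 0)/1300 + (V_2 - 10)/2.7 = 0
Collecting terms: 0.3711 × V_2 = 3.704  =>  V_2 = 9.979 V
Part 1:
  Read off the nodal solution: V_2 = 9.979 V
Part 2:
  I_R2 = (V_1 - V_2)/R2 = (0 - 9.979)/1300 = -0.007676 A
  Magnitude: I_R2 = 0.007676 A
Part 3:
  I_R3 = (V_0 - V_2)/R3 = (10 - 9.979)/2.7 = 0.007676 A
  P_R3 = I_R3² × R3 = (0.007676)² × 2.7 = 0.0001591 W

Final answers:
1. V_2 = 9.979 V
2. I_R2 = 0.007676 A
3. P_R3 = 0.0001591 W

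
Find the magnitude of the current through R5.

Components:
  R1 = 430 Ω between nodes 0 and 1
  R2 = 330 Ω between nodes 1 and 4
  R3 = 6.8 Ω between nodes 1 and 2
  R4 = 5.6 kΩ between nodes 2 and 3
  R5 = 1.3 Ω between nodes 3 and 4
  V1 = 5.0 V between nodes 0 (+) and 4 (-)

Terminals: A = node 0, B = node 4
Nodal analysis, taking node 4 as the 0 V reference.
Source V1 fixes V_0 = 5 V.
KCL at each unknown node (sum of currents leaving = 0; resistances in Ω):
  Node 1: (V_1 - 5)/430 + (V_1 - 0)/330 + (V_1 - V_2)/6.8 = 0
  Node 2: (V_2 - V_1)/6.8 + (V_2 - V_3)/5600 = 0
  Node 3: (V_3 - V_2)/5600 + (V_3 - 0)/1.3 = 0
Collecting terms (coefficients in siemens):
  0.1524·V_1 - 0.1471·V_2 = 0.01163
  0.1472·V_2 - 0.1471·V_1 - 0.0001786·V_3 = 0
  0.7694·V_3 - 0.0001786·V_2 = 0
Solving these 3 simultaneous equations (Gaussian elimination) gives:
  V_1 = 2.101 V, V_2 = 2.099 V, V_3 = 0.0004871 V
I_R5 = (V_3 - V_4)/R5 = (0.0004871 - 0)/1.3 = 0.0003747 A
|I_R5| = 0.0003747 A

Final answer: |I_R5| = 0.0003747 A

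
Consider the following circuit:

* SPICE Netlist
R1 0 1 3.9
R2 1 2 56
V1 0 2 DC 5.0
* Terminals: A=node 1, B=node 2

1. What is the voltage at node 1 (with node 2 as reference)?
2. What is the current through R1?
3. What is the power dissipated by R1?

Nodal analysis, taking node 2 as the 0 V reference.
Source V1 fixes V_0 = 5 V.
KCL at each unknown node (sum of currents leaving = 0; resistances in Ω):
  Node 1: (V_1 - 5)/3.9 + (V_1 - 0)/56 = 0
Collecting terms: 0.2743 × V_1 = 1.282  =>  V_1 = 4.674 V
Part 1:
  Read off the nodal solution: V_1 = 4.674 V
Part 2:
  I_R1 = (V_0 - V_1)/R1 = (5 - 4.674)/3.9 = 0.08347 A
  Magnitude: I_R1 = 0.08347 A
Part 3:
  I_R1 = (V_0 - V_1)/R1 = (5 - 4.674)/3.9 = 0.08347 A
  P_R1 = I_R1² × R1 = (0.08347)² × 3.9 = 0.02717 W

Final answers:
1. V_1 = 4.674 V
2. I_R1 = 0.08347 A
3. P_R1 = 0.02717 W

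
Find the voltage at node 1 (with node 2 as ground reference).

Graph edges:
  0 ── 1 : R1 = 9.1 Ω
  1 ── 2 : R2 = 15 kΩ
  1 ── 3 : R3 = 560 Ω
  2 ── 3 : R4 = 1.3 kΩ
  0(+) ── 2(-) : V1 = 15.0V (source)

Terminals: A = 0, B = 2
Nodal analysis, taking node 2 as the 0 V reference.
Source V1 fixes V_0 = 15 V.
KCL at each unknown node (sum of currents leaving = 0; resistances in Ω):
  Node 1: (V_1 - 15)/9.1 + (V_1 - 0)/15000 + (V_1 - V_3)/560 = 0
  Node 3: (V_3 - V_1)/560 + (V_3 - 0)/1300 = 0
Collecting terms (coefficients in siemens):
  0.1117·V_1 - 0.001786·V_3 = 1.648
  0.002555·V_3 - 0.001786·V_1 = 0
Determinant D = (0.1117)(0.002555) - (-0.001786)(-0.001786) = 0.0002823
V_1 = [(1.648)(0.002555) - (-0.001786)(0)]/D = 14.92 V
V_3 = [(0.1117)(0) - (1.648)(-0.001786)]/D = 10.43 V
The requested potential is V_1 = 14.92 V.

Final answer: V_1 = 14.92 V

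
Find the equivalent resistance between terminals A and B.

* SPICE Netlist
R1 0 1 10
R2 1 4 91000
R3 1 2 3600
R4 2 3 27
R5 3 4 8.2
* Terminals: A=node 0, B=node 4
Reduce the network between node 0 (A) and node 4 (B) by series/parallel combination:
  Rs1 = R3 + R4 (series, joined only at node 2) = 3600 + 27 = 3627 Ω
  Rs2 = R5 + Rs1 (series, joined only at node 3) = 8.2 + 3627 = 3635 Ω
  Rp1 = R2 ‖ Rs2 (parallel, both between nodes 1 and 4) = 1/(1/91000 + 1/3635) = 3496 Ω
  Rs3 = R1 + Rp1 (series, joined only at node 1) = 10 + 3496 = 3506 Ω
R_eq = 3.506 kΩ

Final answer: 3.506 kΩ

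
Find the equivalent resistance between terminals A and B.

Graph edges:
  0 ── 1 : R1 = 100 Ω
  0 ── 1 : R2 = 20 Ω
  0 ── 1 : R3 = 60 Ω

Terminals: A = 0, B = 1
Reduce the network between node 0 (A) and node 1 (B) by series/parallel combination:
  Rp1 = R1 ‖ R2 ‖ R3 (parallel, all between nodes 0 and 1) = 1/(1/100 + 1/20 + 1/60) = 13.04 Ω
R_eq = 13.04 Ω

Final answer: 13.04 Ω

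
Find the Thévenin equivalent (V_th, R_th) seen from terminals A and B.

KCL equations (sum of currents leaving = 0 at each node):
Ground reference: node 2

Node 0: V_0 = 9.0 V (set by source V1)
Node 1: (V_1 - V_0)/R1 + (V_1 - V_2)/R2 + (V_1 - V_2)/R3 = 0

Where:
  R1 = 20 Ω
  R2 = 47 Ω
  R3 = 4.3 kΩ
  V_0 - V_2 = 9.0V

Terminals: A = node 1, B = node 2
Step 1 — V_th is the open-circuit voltage V_A - V_B (nothing connected across the terminals).
Nodal analysis, taking node 2 as the 0 V reference.
Source V1 fixes V_0 = 9 V.
KCL at each unknown node (sum of currents leaving = 0; resistances in Ω):
  Node 1: (V_1 - 9)/20 + (V_1 - 0)/47 + (V_1 - 0)/4300 = 0
Collecting terms: 0.07151 × V_1 = 0.45  =>  V_1 = 6.293 V
V_th = V_1 - V_2 = 6.293 - 0 = 6.293 V
Step 2 — R_th: zero the source — replace V1 by a short circuit (node 2 merges into node 0) — and find the resistance seen between A (node 1) and B (node 0).
Reduce the network between node 1 (A) and node 0 (B) by series/parallel combination:
  Rp1 = R1 ‖ R2 ‖ R3 (parallel, all between nodes 0 and 1) = 1/(1/20 + 1/47 + 1/4300) = 13.98 Ω
R_th = 13.98 Ω

Final answer: V_th = 6.293 V, R_th = 13.98 Ω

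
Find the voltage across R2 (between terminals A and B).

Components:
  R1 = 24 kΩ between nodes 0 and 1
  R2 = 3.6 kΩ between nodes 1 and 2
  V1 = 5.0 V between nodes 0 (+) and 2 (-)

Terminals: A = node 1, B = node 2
R1 and R2 are in series across V1 (node 0 → node 1 → node 2), and the output A–B is taken across R2, so this is a voltage divider.
Series current: I = V1/(R1 + R2) = 5/(24000 + 3600) = 5/27600 = 0.0001812 A
V_R2 = I × R2 = V1 × R2/(R1 + R2) = 5 × 3600/27600 = 0.6522 V

Final answer: 0.6522 V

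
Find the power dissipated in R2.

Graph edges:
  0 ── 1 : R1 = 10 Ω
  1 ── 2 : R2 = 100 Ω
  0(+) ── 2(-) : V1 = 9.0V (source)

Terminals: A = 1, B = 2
Nodal analysis, taking node 2 as the 0 V reference.
Source V1 fixes V_0 = 9 V.
KCL at each unknown node (sum of currents leaving = 0; resistances in Ω):
  Node 1: (V_1 - 9)/10 + (V_1 - 0)/100 = 0
Collecting terms: 0.11 × V_1 = 0.9  =>  V_1 = 8.182 V
I_R2 = (V_1 - V_2)/R2 = (8.182 - 0)/100 = 0.08182 A
P_R2 = I_R2² × R2 = (0.08182)² × 100 = 0.6694 W

Final answer: 0.6694 W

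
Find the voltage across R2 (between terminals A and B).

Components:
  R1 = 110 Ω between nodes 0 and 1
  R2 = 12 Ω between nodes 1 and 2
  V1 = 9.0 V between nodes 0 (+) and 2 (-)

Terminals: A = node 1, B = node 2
R1 and R2 are in series across V1 (node 0 → node 1 → node 2), and the output A–B is taken across R2, so this is a voltage divider.
Series current: I = V1/(R1 + R2) = 9/(110 + 12) = 9/122 = 0.07377 A
V_R2 = I × R2 = V1 × R2/(R1 + R2) = 9 × 12/122 = 0.8852 V

Final answer: 0.8852 V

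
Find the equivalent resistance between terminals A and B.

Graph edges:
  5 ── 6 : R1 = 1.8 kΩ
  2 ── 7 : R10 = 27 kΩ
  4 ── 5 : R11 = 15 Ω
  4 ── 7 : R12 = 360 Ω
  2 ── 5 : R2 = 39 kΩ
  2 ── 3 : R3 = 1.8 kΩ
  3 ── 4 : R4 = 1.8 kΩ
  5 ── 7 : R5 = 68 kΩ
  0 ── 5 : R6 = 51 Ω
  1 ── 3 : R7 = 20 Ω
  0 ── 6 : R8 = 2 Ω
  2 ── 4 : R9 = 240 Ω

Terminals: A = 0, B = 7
The network is not a plain series/parallel combination. Inject a 1 A test current into terminal A (node 0) and return it from terminal B (node 7); then R_eq = V_A / (1 A).
Nodal analysis, taking node 7 as the 0 V reference.
Current source I_test pushes 1 A into node 0 and draws it out of node 7.
KCL at each unknown node (sum of currents leaving = 0; resistances in Ω):
  Node 0: (V_0 - V_5)/51 + (V_0 - V_6)/2 - 1 = 0
  Node 1: (V_1 - V_3)/20 = 0
  Node 2: (V_2 - V_5)/39000 + (V_2 - V_3)/1800 + (V_2 - V_4)/240 + (V_2 - 0)/27000 = 0
  Node 3: (V_3 - V_1)/20 + (V_3 - V_2)/1800 + (V_3 - V_4)/1800 = 0
  Node 4: (V_4 - V_2)/240 + (V_4 - V_3)/1800 + (V_4 - V_5)/15 + (V_4 - 0)/360 = 0
  Node 5: (V_5 - V_0)/51 + (V_5 - V_2)/39000 + (V_5 - V_4)/15 + (V_5 - V_6)/1800 + (V_5 - 0)/68000 = 0
  Node 6: (V_6 - V_0)/2 + (V_6 - V_5)/1800 = 0
Collecting terms (coefficients in siemens):
  0.5196·V_0 - 0.01961·V_5 - 0.5·V_6 = 1
  0.05·V_1 - 0.05·V_3 = 0
  0.004785·V_2 - 0.0005556·V_3 - 0.004167·V_4 - 0.00002564·V_5 = 0
  0.05111·V_3 - 0.05·V_1 - 0.0005556·V_2 - 0.0005556·V_4 = 0
  0.07417·V_4 - 0.004167·V_2 - 0.0005556·V_3 - 0.06667·V_5 = 0
  0.08687·V_5 - 0.01961·V_0 - 0.00002564·V_2 - 0.06667·V_4 - 0.0005556·V_6 = 0
  0.5006·V_6 - 0.5·V_0 - 0.0005556·V_5 = 0
Solving these 7 simultaneous equations (Gaussian elimination) gives:
  V_0 = 417.9 V, V_1 = 352 V, V_2 = 350.6 V, V_3 = 352 V
  V_4 = 353.4 V, V_5 = 368.3 V, V_6 = 417.8 V
R_eq = V_0 / 1 A = 417.9 Ω

Final answer: 417.9 Ω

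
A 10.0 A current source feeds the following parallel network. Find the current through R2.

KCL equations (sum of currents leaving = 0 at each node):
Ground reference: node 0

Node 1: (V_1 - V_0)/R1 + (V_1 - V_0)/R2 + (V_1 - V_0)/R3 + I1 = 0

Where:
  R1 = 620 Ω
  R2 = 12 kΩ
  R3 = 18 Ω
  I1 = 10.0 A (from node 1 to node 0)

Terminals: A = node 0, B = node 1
All resistors sit directly between nodes 0 and 1, so they are in parallel and share one voltage V; the full source current 10 A splits among them.
1/R_par = 1/620 + 1/12000 + 1/18 = 0.05725 S  =>  R_par = 17.47 Ω
V = I × R_par = 10 × 17.47 = 174.7 V
I_R2 = V/R2 = 174.7/12000 = 0.01456 A

Final answer: 0.01456 A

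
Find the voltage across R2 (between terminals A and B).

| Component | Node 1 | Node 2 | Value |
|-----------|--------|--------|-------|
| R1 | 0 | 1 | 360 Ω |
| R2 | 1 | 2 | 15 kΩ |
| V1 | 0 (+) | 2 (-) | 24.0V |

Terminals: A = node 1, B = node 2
R1 and R2 are in series across V1 (node 0 → node 1 → node 2), and the output A–B is taken across R2, so this is a voltage divider.
Series current: I = V1/(R1 + R2) = 24/(360 + 15000) = 24/15360 = 0.001563 A
V_R2 = I × R2 = V1 × R2/(R1 + R2) = 24 × 15000/15360 = 23.44 V

Final answer: 23.44 V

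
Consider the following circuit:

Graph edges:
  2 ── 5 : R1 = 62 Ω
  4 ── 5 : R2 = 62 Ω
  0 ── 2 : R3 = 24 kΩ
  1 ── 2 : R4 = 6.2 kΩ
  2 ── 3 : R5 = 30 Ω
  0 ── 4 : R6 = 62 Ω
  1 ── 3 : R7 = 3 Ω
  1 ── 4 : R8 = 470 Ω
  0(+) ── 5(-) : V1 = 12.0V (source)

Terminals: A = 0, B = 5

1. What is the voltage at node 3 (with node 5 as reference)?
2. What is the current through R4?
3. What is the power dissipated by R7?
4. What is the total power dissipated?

Nodal analysis, taking node 5 as the 0 V reference.
Source V1 fixes V_0 = 12 V.
KCL at each unknown node (sum of currents leaving = 0; resistances in Ω):
  Node 1: (V_1 - V_2)/6200 + (V_1 - V_3)/3 + (V_1 - V_4)/470 = 0
  Node 2: (V_2 - 0)/62 + (V_2 - 12)/24000 + (V_2 - V_1)/6200 + (V_2 - V_3)/30 = 0
  Node 3: (V_3 - V_2)/30 + (V_3 - V_1)/3 = 0
  Node 4: (V_4 - 0)/62 + (V_4 - 12)/62 + (V_4 - V_1)/470 = 0
Collecting terms (coefficients in siemens):
  0.3356·V_1 - 0.0001613·V_2 - 0.3333·V_3 - 0.002128·V_4 = 0
  0.04967·V_2 - 0.0001613·V_1 - 0.03333·V_3 = 0.0005
  0.3667·V_3 - 0.3333·V_1 - 0.03333·V_2 = 0
  0.03439·V_4 - 0.002128·V_1 = 0.1935
Solving these 4 simultaneous equations (Gaussian elimination) gives:
  V_1 = 0.9795 V, V_2 = 0.6506 V, V_3 = 0.9496 V, V_4 = 5.689 V
Part 1:
  Read off the nodal solution: V_3 = 0.9496 V
Part 2:
  I_R4 = (V_1 - V_2)/R4 = (0.9795 - 0.6506)/6200 = 0.00005305 A
  Magnitude: I_R4 = 0.00005305 A
Part 3:
  I_R7 = (V_1 - V_3)/R7 = (0.9795 - 0.9496)/3 = 0.009968 A
  P_R7 = I_R7² × R7 = (0.009968)² × 3 = 0.0002981 W
Part 4:
  Power in each resistor, P = (ΔV)²/R:
    P_R1 = (0.6506 - 0)²/62 = 0.006827 W
    P_R2 = (5.689 - 0)²/62 = 0.5221 W
    P_R3 = (12 - 0.6506)²/24000 = 0.005367 W
    P_R4 = (0.9795 - 0.6506)²/6200 = 0.00001745 W
    P_R5 = (0.6506 - 0.9496)²/30 = 0.002981 W
    P_R6 = (12 - 5.689)²/62 = 0.6423 W
    P_R7 = (0.9795 - 0.9496)²/3 = 0.0002981 W
    P_R8 = (0.9795 - 5.689)²/470 = 0.0472 W
  P_total = P_R1 + P_R2 + P_R3 + P_R4 + P_R5 + P_R6 + P_R7 + P_R8 = 1.227 W

Final answers:
1. V_3 = 0.9496 V
2. I_R4 = 5.305e-05 A
3. P_R7 = 0.0002981 W
4. P_total = 1.227 W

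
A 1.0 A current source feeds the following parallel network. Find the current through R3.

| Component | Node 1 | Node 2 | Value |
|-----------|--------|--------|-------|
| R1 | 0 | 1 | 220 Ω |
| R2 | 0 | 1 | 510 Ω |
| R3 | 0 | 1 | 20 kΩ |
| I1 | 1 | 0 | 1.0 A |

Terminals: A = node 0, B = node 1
All resistors sit directly between nodes 0 and 1, so they are in parallel and share one voltage V; the full source current 1 A splits among them.
1/R_par = 1/220 + 1/510 + 1/20000 = 0.006556 S  =>  R_par = 152.5 Ω
V = I × R_par = 1 × 152.5 = 152.5 V
I_R3 = V/R3 = 152.5/20000 = 0.007626 A

Final answer: 0.007626 A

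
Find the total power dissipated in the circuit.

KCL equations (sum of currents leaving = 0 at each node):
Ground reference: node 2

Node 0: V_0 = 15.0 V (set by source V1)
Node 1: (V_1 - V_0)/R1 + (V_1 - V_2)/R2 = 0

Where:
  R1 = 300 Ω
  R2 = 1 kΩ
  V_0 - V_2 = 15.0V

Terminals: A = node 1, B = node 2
Nodal analysis, taking node 2 as the 0 V reference.
Source V1 fixes V_0 = 15 V.
KCL at each unknown node (sum of currents leaving = 0; resistances in Ω):
  Node 1: (V_1 - 15)/300 + (V_1 - 0)/1000 = 0
Collecting terms: 0.004333 × V_1 = 0.05  =>  V_1 = 11.54 V
Power in each resistor, P = (ΔV)²/R:
  P_R1 = (15 - 11.54)²/300 = 0.03994 W
  P_R2 = (11.54 - 0)²/1000 = 0.1331 W
P_total = P_R1 + P_R2 = 0.1731 W

Final answer: 0.1731 W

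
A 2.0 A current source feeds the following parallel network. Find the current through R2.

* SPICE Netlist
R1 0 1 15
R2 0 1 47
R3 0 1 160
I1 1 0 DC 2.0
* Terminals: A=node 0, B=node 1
All resistors sit directly between nodes 0 and 1, so they are in parallel and share one voltage V; the full source current 2 A splits among them.
1/R_par = 1/15 + 1/47 + 1/160 = 0.09419 S  =>  R_par = 10.62 Ω
V = I × R_par = 2 × 10.62 = 21.23 V
I_R2 = V/R2 = 21.23/47 = 0.4518 A

Final answer: 0.4518 A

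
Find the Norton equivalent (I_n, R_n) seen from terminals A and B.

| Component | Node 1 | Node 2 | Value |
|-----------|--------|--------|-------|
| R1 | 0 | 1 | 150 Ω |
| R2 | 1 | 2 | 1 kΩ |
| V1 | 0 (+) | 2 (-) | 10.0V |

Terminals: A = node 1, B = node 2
Find the Thévenin equivalent first; then I_n = V_th/R_th and R_n = R_th.
Step 1 — V_th is the open-circuit voltage V_A - V_B (nothing connected across the terminals).
Nodal analysis, taking node 2 as the 0 V reference.
Source V1 fixes V_0 = 10 V.
KCL at each unknown node (sum of currents leaving = 0; resistances in Ω):
  Node 1: (V_1 - 10)/150 + (V_1 - 0)/1000 = 0
Collecting terms: 0.007667 × V_1 = 0.06667  =>  V_1 = 8.696 V
V_th = V_1 - V_2 = 8.696 - 0 = 8.696 V
Step 2 — R_th: zero the source — replace V1 by a short circuit (node 2 merges into node 0) — and find the resistance seen between A (node 1) and B (node 0).
Reduce the network between node 1 (A) and node 0 (B) by series/parallel combination:
  Rp1 = R1 ‖ R2 (parallel, both between nodes 0 and 1) = 1/(1/150 + 1/1000) = 130.4 Ω
R_th = 130.4 Ω
I_n = V_th/R_th = 8.696/130.4 = 0.06667 A, and R_n = R_th = 130.4 Ω

Final answer: I_n = 0.06667 A, R_n = 130.4 Ω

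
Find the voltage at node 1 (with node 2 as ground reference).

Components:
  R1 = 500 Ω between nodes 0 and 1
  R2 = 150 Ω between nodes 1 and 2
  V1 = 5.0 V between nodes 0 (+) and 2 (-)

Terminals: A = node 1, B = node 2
Nodal analysis, taking node 2 as the 0 V reference.
Source V1 fixes V_0 = 5 V.
KCL at each unknown node (sum of currents leaving = 0; resistances in Ω):
  Node 1: (V_1 - 5)/500 + (V_1 - 0)/150 = 0
Collecting terms: 0.008667 × V_1 = 0.01  =>  V_1 = 1.154 V
The requested potential is V_1 = 1.154 V.

Final answer: V_1 = 1.154 V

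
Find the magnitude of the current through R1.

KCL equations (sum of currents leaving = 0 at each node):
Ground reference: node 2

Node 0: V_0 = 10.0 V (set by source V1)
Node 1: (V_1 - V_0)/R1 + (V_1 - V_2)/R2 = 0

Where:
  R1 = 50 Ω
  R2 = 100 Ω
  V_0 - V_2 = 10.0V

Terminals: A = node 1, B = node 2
Nodal analysis, taking node 2 as the 0 V reference.
Source V1 fixes V_0 = 10 V.
KCL at each unknown node (sum of currents leaving = 0; resistances in Ω):
  Node 1: (V_1 - 10)/50 + (V_1 - 0)/100 = 0
Collecting terms: 0.03 × V_1 = 0.2  =>  V_1 = 6.667 V
I_R1 = (V_0 - V_1)/R1 = (10 - 6.667)/50 = 0.06667 A
|I_R1| = 0.06667 A

Final answer: |I_R1| = 0.06667 A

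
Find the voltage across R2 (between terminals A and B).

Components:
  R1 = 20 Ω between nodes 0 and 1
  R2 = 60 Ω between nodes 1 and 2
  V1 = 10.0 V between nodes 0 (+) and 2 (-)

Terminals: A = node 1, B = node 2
R1 and R2 are in series across V1 (node 0 → node 1 → node 2), and the output A–B is taken across R2, so this is a voltage divider.
Series current: I = V1/(R1 + R2) = 10/(20 + 60) = 10/80 = 0.125 A
V_R2 = I × R2 = V1 × R2/(R1 + R2) = 10 × 60/80 = 7.5 V

Final answer: 7.5 V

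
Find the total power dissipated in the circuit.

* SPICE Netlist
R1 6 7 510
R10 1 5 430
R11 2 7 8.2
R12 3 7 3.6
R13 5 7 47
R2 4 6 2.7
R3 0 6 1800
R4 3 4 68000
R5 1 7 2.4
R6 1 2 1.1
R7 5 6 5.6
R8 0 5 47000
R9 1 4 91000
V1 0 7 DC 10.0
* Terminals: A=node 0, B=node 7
Nodal analysis, taking node 7 as the 0 V reference.
Source V1 fixes V_0 = 10 V.
KCL at each unknown node (sum of currents leaving = 0; resistances in Ω):
  Node 1: (V_1 - 0)/2.4 + (V_1 - V_2)/1.1 + (V_1 - V_4)/91000 + (V_1 - V_5)/430 = 0
  Node 2: (V_2 - V_1)/1.1 + (V_2 - 0)/8.2 = 0
  Node 3: (V_3 - V_4)/68000 + (V_3 - 0)/3.6 = 0
  Node 4: (V_4 - V_6)/2.7 + (V_4 - V_3)/68000 + (V_4 - V_1)/91000 = 0
  Node 5: (V_5 - V_6)/5.6 + (V_5 - 10)/47000 + (V_5 - V_1)/430 + (V_5 - 0)/47 = 0
  Node 6: (V_6 - 0)/510 + (V_6 - V_4)/2.7 + (V_6 - 10)/1800 + (V_6 - V_5)/5.6 = 0
Collecting terms (coefficients in siemens):
  1.328·V_1 - 0.9091·V_2 - 0.00001099·V_4 - 0.002326·V_5 = 0
  1.031·V_2 - 0.9091·V_1 = 0
  0.2778·V_3 - 0.00001471·V_4 = 0
  0.3704·V_4 - 0.00001099·V_1 - 0.00001471·V_3 - 0.3704·V_6 = 0
  0.2022·V_5 - 0.002326·V_1 - 0.1786·V_6 = 0.0002128
  0.5515·V_6 - 0.3704·V_4 - 0.1786·V_5 = 0.005556
Solving these 6 simultaneous equations (Gaussian elimination) gives:
  V_1 = 0.0009674 V, V_2 = 0.0008529 V, V_3 = 0.00001299 V, V_4 = 0.2455 V
  V_5 = 0.2179 V, V_6 = 0.2455 V
Power in each resistor, P = (ΔV)²/R:
  P_R1 = (0.2455 - 0)²/510 = 0.0001182 W
  P_R2 = (0.2455 - 0.2455)²/2.7 = 0.000000000107 W
  P_R3 = (10 - 0.2455)²/1800 = 0.05286 W
  P_R4 = (0.00001299 - 0.2455)²/68000 = 0.0000008859 W
  P_R5 = (0.0009674 - 0)²/2.4 = 0.0000003899 W
  P_R6 = (0.0009674 - 0.0008529)²/1.1 = 0.0000000119 W
  P_R7 = (0.2179 - 0.2455)²/5.6 = 0.0001362 W
  P_R8 = (10 - 0.2179)²/47000 = 0.002036 W
  P_R9 = (0.0009674 - 0.2455)²/91000 = 0.0000006569 W
  P_R10 = (0.0009674 - 0.2179)²/430 = 0.0001094 W
  P_R11 = (0.0008529 - 0)²/8.2 = 0.00000008872 W
  P_R12 = (0.00001299 - 0)²/3.6 = 0.0000000000469 W
  P_R13 = (0.2179 - 0)²/47 = 0.00101 W
P_total = P_R1 + P_R2 + P_R3 + P_R4 + P_R5 + P_R6 + P_R7 + P_R8 + P_R9 + P_R10 + P_R11 + P_R12 + P_R13 = 0.05627 W

Final answer: 0.05627 W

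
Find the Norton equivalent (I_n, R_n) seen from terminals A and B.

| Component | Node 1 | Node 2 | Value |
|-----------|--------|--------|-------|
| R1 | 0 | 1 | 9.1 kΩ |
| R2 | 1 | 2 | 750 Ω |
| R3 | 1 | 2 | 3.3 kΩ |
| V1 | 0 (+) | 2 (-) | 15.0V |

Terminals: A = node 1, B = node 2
Find the Thévenin equivalent first; then I_n = V_th/R_th and R_n = R_th.
Step 1 — V_th is the open-circuit voltage V_A - V_B (nothing connected across the terminals).
Nodal analysis, taking node 2 as the 0 V reference.
Source V1 fixes V_0 = 15 V.
KCL at each unknown node (sum of currents leaving = 0; resistances in Ω):
  Node 1: (V_1 - 15)/9100 + (V_1 - 0)/750 + (V_1 - 0)/3300 = 0
Collecting terms: 0.001746 × V_1 = 0.001648  =>  V_1 = 0.9439 V
V_th = V_1 - V_2 = 0.9439 - 0 = 0.9439 V
Step 2 — R_th: zero the source — replace V1 by a short circuit (node 2 merges into node 0) — and find the resistance seen between A (node 1) and B (node 0).
Reduce the network between node 1 (A) and node 0 (B) by series/parallel combination:
  Rp1 = R1 ‖ R2 ‖ R3 (parallel, all between nodes 0 and 1) = 1/(1/9100 + 1/750 + 1/3300) = 572.7 Ω
R_th = 572.7 Ω
I_n = V_th/R_th = 0.9439/572.7 = 0.001648 A, and R_n = R_th = 572.7 Ω

Final answer: I_n = 0.001648 A, R_n = 572.7 Ω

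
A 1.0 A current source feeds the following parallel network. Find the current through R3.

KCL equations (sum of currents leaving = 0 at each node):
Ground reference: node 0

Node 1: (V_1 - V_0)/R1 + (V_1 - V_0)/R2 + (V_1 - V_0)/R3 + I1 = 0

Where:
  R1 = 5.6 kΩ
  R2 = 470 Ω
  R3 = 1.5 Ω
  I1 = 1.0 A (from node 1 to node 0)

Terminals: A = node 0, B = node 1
All resistors sit directly between nodes 0 and 1, so they are in parallel and share one voltage V; the full source current 1 A splits among them.
1/R_par = 1/5600 + 1/470 + 1/1.5 = 0.669 S  =>  R_par = 1.495 Ω
V = I × R_par = 1 × 1.495 = 1.495 V
I_R3 = V/R3 = 1.495/1.5 = 0.9966 A

Final answer: 0.9966 A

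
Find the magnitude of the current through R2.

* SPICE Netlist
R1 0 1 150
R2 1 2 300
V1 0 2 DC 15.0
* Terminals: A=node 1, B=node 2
Nodal analysis, taking node 2 as the 0 V reference.
Source V1 fixes V_0 = 15 V.
KCL at each unknown node (sum of currents leaving = 0; resistances in Ω):
  Node 1: (V_1 - 15)/150 + (V_1 - 0)/300 = 0
Collecting terms: 0.01 × V_1 = 0.1  =>  V_1 = 10 V
I_R2 = (V_1 - V_2)/R2 = (10 - 0)/300 = 0.03333 A
|I_R2| = 0.03333 A

Final answer: |I_R2| = 0.03333 A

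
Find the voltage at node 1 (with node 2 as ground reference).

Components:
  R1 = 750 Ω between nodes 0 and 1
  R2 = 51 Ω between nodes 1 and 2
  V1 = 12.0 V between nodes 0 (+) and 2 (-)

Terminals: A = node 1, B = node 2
Nodal analysis, taking node 2 as the 0 V reference.
Source V1 fixes V_0 = 12 V.
KCL at each unknown node (sum of currents leaving = 0; resistances in Ω):
  Node 1: (V_1 - 12)/750 + (V_1 - 0)/51 = 0
Collecting terms: 0.02094 × V_1 = 0.016  =>  V_1 = 0.764 V
The requested potential is V_1 = 0.764 V.

Final answer: V_1 = 0.764 V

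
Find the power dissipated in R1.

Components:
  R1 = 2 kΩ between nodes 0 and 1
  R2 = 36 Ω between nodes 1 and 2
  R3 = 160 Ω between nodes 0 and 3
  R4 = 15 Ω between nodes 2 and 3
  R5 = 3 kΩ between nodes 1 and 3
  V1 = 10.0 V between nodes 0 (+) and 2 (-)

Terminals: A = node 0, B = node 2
Nodal analysis, taking node 2 as the 0 V reference.
Source V1 fixes V_0 = 10 V.
KCL at each unknown node (sum of currents leaving = 0; resistances in Ω):
  Node 1: (V_1 - 10)/2000 + (V_1 - 0)/36 + (V_1 - V_3)/3000 = 0
  Node 3: (V_3 - 10)/160 + (V_3 - 0)/15 + (V_3 - V_1)/3000 = 0
Collecting terms (coefficients in siemens):
  0.02861·V_1 - 0.0003333·V_3 = 0.005
  0.07325·V_3 - 0.0003333·V_1 = 0.0625
Determinant D = (0.02861)(0.07325) - (-0.0003333)(-0.0003333) = 0.002096
V_1 = [(0.005)(0.07325) - (-0.0003333)(0.0625)]/D = 0.1847 V
V_3 = [(0.02861)(0.0625) - (0.005)(-0.0003333)]/D = 0.8541 V
I_R1 = (V_0 - V_1)/R1 = (10 - 0.1847)/2000 = 0.004908 A
P_R1 = I_R1² × R1 = (0.004908)² × 2000 = 0.04817 W

Final answer: 0.04817 W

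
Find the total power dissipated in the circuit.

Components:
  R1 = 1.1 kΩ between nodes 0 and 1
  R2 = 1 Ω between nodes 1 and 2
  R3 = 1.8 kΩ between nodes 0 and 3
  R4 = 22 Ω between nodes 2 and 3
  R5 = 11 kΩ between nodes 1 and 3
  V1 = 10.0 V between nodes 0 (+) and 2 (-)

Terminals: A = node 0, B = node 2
Nodal analysis, taking node 2 as the 0 V reference.
Source V1 fixes V_0 = 10 V.
KCL at each unknown node (sum of currents leaving = 0; resistances in Ω):
  Node 1: (V_1 - 10)/1100 + (V_1 - 0)/1 + (V_1 - V_3)/11000 = 0
  Node 3: (V_3 - 10)/1800 + (V_3 - 0)/22 + (V_3 - V_1)/11000 = 0
Collecting terms (coefficients in siemens):
  1.001·V_1 - 0.00009091·V_3 = 0.009091
  0.0461·V_3 - 0.00009091·V_1 = 0.005556
Determinant D = (1.001)(0.0461) - (-0.00009091)(-0.00009091) = 0.04615
V_1 = [(0.009091)(0.0461) - (-0.00009091)(0.005556)]/D = 0.009093 V
V_3 = [(1.001)(0.005556) - (0.009091)(-0.00009091)]/D = 0.1205 V
Power in each resistor, P = (ΔV)²/R:
  P_R1 = (10 - 0.009093)²/1100 = 0.09074 W
  P_R2 = (0.009093 - 0)²/1 = 0.00008268 W
  P_R3 = (10 - 0.1205)²/1800 = 0.05422 W
  P_R4 = (0 - 0.1205)²/22 = 0.0006603 W
  P_R5 = (0.009093 - 0.1205)²/11000 = 0.000001129 W
P_total = P_R1 + P_R2 + P_R3 + P_R4 + P_R5 = 0.1457 W

Final answer: 0.1457 W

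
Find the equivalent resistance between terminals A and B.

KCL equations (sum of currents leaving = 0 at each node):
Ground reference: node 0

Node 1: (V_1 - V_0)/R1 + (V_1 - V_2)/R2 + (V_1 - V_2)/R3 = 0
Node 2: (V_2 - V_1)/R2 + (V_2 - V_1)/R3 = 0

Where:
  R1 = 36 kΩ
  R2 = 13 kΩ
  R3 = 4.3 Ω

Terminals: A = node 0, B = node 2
Reduce the network between node 0 (A) and node 2 (B) by series/parallel combination:
  Rp1 = R2 ‖ R3 (parallel, both between nodes 1 and 2) = 1/(1/13000 + 1/4.3) = 4.299 Ω
  Rs1 = R1 + Rp1 (series, joined only at node 1) = 36000 + 4.299 = 36000 Ω
R_eq = 36 kΩ

Final answer: 36 kΩ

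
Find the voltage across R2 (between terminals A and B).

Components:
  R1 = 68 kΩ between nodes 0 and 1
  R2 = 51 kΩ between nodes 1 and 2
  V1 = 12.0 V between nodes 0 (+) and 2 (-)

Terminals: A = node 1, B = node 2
R1 and R2 are in series across V1 (node 0 → node 1 → node 2), and the output A–B is taken across R2, so this is a voltage divider.
Series current: I = V1/(R1 + R2) = 12/(68000 + 51000) = 12/119000 = 0.0001008 A
V_R2 = I × R2 = V1 × R2/(R1 + R2) = 12 × 51000/119000 = 5.143 V

Final answer: 5.143 V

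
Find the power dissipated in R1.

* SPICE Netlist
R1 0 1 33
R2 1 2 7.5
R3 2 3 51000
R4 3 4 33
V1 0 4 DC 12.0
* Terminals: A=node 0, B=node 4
Nodal analysis, taking node 4 as the 0 V reference.
Source V1 fixes V_0 = 12 V.
KCL at each unknown node (sum of currents leaving = 0; resistances in Ω):
  Node 1: (V_1 - 12)/33 + (V_1 - V_2)/7.5 = 0
  Node 2: (V_2 - V_1)/7.5 + (V_2 - V_3)/51000 = 0
  Node 3: (V_3 - V_2)/51000 + (V_3 - 0)/33 = 0
Collecting terms (coefficients in siemens):
  0.1636·V_1 - 0.1333·V_2 = 0.3636
  0.1334·V_2 - 0.1333·V_1 - 0.00001961·V_3 = 0
  0.03032·V_3 - 0.00001961·V_2 = 0
Solving these 3 simultaneous equations (Gaussian elimination) gives:
  V_1 = 11.99 V, V_2 = 11.99 V, V_3 = 0.007754 V
I_R1 = (V_0 - V_1)/R1 = (12 - 11.99)/33 = 0.000235 A
P_R1 = I_R1² × R1 = (0.000235)² × 33 = 0.000001822 W

Final answer: 1.822e-06 W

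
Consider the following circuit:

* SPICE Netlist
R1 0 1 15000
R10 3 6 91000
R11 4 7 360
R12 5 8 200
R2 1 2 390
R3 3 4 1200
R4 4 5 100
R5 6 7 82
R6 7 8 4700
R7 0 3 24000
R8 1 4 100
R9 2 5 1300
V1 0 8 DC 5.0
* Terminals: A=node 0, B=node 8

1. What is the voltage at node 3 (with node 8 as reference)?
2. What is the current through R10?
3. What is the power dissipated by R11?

Nodal analysis, taking node 8 as the 0 V reference.
Source V1 fixes V_0 = 5 V.
KCL at each unknown node (sum of currents leaving = 0; resistances in Ω):
  Node 1: (V_1 - 5)/15000 + (V_1 - V_2)/390 + (V_1 - V_4)/100 = 0
  Node 2: (V_2 - V_1)/390 + (V_2 - V_5)/1300 = 0
  Node 3: (V_3 - V_4)/1200 + (V_3 - 5)/24000 + (V_3 - V_6)/91000 = 0
  Node 4: (V_4 - V_3)/1200 + (V_4 - V_5)/100 + (V_4 - V_1)/100 + (V_4 - V_7)/360 = 0
  Node 5: (V_5 - V_4)/100 + (V_5 - V_2)/1300 + (V_5 - 0)/200 = 0
  Node 6: (V_6 - V_7)/82 + (V_6 - V_3)/91000 = 0
  Node 7: (V_7 - V_6)/82 + (V_7 - 0)/4700 + (V_7 - V_4)/360 = 0
Collecting terms (coefficients in siemens):
  0.01263·V_1 - 0.002564·V_2 - 0.01·V_4 = 0.0003333
  0.003333·V_2 - 0.002564·V_1 - 0.0007692·V_5 = 0
  0.000886·V_3 - 0.0008333·V_4 - 0.00001099·V_6 = 0.0002083
  0.02361·V_4 - 0.01·V_1 - 0.0008333·V_3 - 0.01·V_5 - 0.002778·V_7 = 0
  0.01577·V_5 - 0.0007692·V_2 - 0.01·V_4 = 0
  0.01221·V_6 - 0.00001099·V_3 - 0.0122·V_7 = 0
  0.01519·V_7 - 0.002778·V_4 - 0.0122·V_6 = 0
Solving these 7 simultaneous equations (Gaussian elimination) gives:
  V_1 = 0.1697 V, V_2 = 0.153 V, V_3 = 0.3701 V, V_4 = 0.1417 V
  V_5 = 0.09735 V, V_6 = 0.1327 V, V_7 = 0.1325 V
Part 1:
  Read off the nodal solution: V_3 = 0.3701 V
Part 2:
  I_R10 = (V_3 - V_6)/R10 = (0.3701 - 0.1327)/91000 = 0.000002608 A
  Magnitude: I_R10 = 0.000002608 A
Part 3:
  I_R11 = (V_4 - V_7)/R11 = (0.1417 - 0.1325)/360 = 0.00002559 A
  P_R11 = I_R11² × R11 = (0.00002559)² × 360 = 0.0000002357 W

Final answers:
1. V_3 = 0.3701 V
2. I_R10 = 2.608e-06 A
3. P_R11 = 2.357e-07 W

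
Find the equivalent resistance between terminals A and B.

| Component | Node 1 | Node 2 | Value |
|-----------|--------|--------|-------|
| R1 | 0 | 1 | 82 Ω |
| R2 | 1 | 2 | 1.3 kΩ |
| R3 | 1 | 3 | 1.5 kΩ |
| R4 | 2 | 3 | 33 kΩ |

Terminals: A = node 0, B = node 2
Reduce the network between node 0 (A) and node 2 (B) by series/parallel combination:
  Rs1 = R3 + R4 (series, joined only at node 3) = 1500 + 33000 = 34500 Ω
  Rp1 = R2 ‖ Rs1 (parallel, both between nodes 1 and 2) = 1/(1/1300 + 1/34500) = 1253 Ω
  Rs2 = R1 + Rp1 (series, joined only at node 1) = 82 + 1253 = 1335 Ω
R_eq = 1.335 kΩ

Final answer: 1.335 kΩ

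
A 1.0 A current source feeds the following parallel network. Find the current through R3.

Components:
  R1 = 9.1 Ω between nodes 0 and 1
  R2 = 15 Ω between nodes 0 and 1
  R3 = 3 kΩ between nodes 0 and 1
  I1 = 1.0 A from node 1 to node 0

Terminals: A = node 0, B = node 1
All resistors sit directly between nodes 0 and 1, so they are in parallel and share one voltage V; the full source current 1 A splits among them.
1/R_par = 1/9.1 + 1/15 + 1/3000 = 0.1769 S  =>  R_par = 5.653 Ω
V = I × R_par = 1 × 5.653 = 5.653 V
I_R3 = V/R3 = 5.653/3000 = 0.001884 A

Final answer: 0.001884 A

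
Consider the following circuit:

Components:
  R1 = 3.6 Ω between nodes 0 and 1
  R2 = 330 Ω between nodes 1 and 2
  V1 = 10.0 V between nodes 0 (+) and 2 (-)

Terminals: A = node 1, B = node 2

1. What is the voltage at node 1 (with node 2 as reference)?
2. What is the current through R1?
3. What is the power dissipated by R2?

Nodal analysis, taking node 2 as the 0 V reference.
Source V1 fixes V_0 = 10 V.
KCL at each unknown node (sum of currents leaving = 0; resistances in Ω):
  Node 1: (V_1 - 10)/3.6 + (V_1 - 0)/330 = 0
Collecting terms: 0.2808 × V_1 = 2.778  =>  V_1 = 9.892 V
Part 1:
  Read off the nodal solution: V_1 = 9.892 V
Part 2:
  I_R1 = (V_0 - V_1)/R1 = (10 - 9.892)/3.6 = 0.02998 A
  Magnitude: I_R1 = 0.02998 A
Part 3:
  I_R2 = (V_1 - V_2)/R2 = (9.892 - 0)/330 = 0.02998 A
  P_R2 = I_R2² × R2 = (0.02998)² × 330 = 0.2965 W

Final answers:
1. V_1 = 9.892 V
2. I_R1 = 0.02998 A
3. P_R2 = 0.2965 W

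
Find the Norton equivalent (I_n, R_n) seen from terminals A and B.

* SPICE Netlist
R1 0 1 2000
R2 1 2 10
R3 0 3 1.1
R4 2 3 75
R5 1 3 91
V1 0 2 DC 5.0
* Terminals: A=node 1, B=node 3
Find the Thévenin equivalent first; then I_n = V_th/R_th and R_n = R_th.
Step 1 — V_th is the open-circuit voltage V_A - V_B (nothing connected across the terminals).
Nodal analysis, taking node 2 as the 0 V reference.
Source V1 fixes V_0 = 5 V.
KCL at each unknown node (sum of currents leaving = 0; resistances in Ω):
  Node 1: (V_1 - 5)/2000 + (V_1 - 0)/10 + (V_1 - V_3)/91 = 0
  Node 3: (V_3 - 5)/1.1 + (V_3 - 0)/75 + (V_3 - V_1)/91 = 0
Collecting terms (coefficients in siemens):
  0.1115·V_1 - 0.01099·V_3 = 0.0025
  0.9334·V_3 - 0.01099·V_1 = 4.545
Determinant D = (0.1115)(0.9334) - (-0.01099)(-0.01099) = 0.1039
V_1 = [(0.0025)(0.9334) - (-0.01099)(4.545)]/D = 0.503 V
V_3 = [(0.1115)(4.545) - (0.0025)(-0.01099)]/D = 4.876 V
V_th = V_1 - V_3 = 0.503 - 4.876 = -4.373 V
Step 2 — R_th: zero the source — replace V1 by a short circuit (node 2 merges into node 0) — and find the resistance seen between A (node 1) and B (node 3).
Reduce the network between node 1 (A) and node 3 (B) by series/parallel combination:
  Rp1 = R1 ‖ R2 (parallel, both between nodes 0 and 1) = 1/(1/2000 + 1/10) = 9.95 Ω
  Rp2 = R3 ‖ R4 (parallel, both between nodes 0 and 3) = 1/(1/1.1 + 1/75) = 1.084 Ω
  Rs1 = Rp1 + Rp2 (series, joined only at node 0) = 9.95 + 1.084 = 11.03 Ω
  Rp3 = R5 ‖ Rs1 (parallel, both between nodes 1 and 3) = 1/(1/91 + 1/11.03) = 9.841 Ω
R_th = 9.841 Ω
I_n = V_th/R_th = -4.373/9.841 = -0.4443 A, and R_n = R_th = 9.841 Ω

Final answer: I_n = -0.4443 A, R_n = 9.841 Ω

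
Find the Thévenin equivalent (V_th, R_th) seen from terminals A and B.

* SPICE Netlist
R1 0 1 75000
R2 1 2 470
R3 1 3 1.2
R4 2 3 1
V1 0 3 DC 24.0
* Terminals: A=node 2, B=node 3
Step 1 — V_th is the open-circuit voltage V_A - V_B (nothing connected across the terminals).
Nodal analysis, taking node 3 as the 0 V reference.
Source V1 fixes V_0 = 24 V.
KCL at each unknown node (sum of currents leaving = 0; resistances in Ω):
  Node 1: (V_1 - 24)/75000 + (V_1 - V_2)/470 + (V_1 - 0)/1.2 = 0
  Node 2: (V_2 - V_1)/470 + (V_2 - 0)/1 = 0
Collecting terms (coefficients in siemens):
  0.8355·V_1 - 0.002128·V_2 = 0.00032
  1.002·V_2 - 0.002128·V_1 = 0
Determinant D = (0.8355)(1.002) - (-0.002128)(-0.002128) = 0.8372
V_1 = [(0.00032)(1.002) - (-0.002128)(0)]/D = 0.000383 V
V_2 = [(0.8355)(0) - (0.00032)(-0.002128)]/D = 0.0000008132 V
V_th = V_2 - V_3 = 0.0000008132 - 0 = 0.0000008132 V
Step 2 — R_th: zero the source — replace V1 by a short circuit (node 3 merges into node 0) — and find the resistance seen between A (node 2) and B (node 0).
Reduce the network between node 2 (A) and node 0 (B) by series/parallel combination:
  Rp1 = R1 ‖ R3 (parallel, both between nodes 0 and 1) = 1/(1/75000 + 1/1.2) = 1.2 Ω
  Rs1 = R2 + Rp1 (series, joined only at node 1) = 470 + 1.2 = 471.2 Ω
  Rp2 = R4 ‖ Rs1 (parallel, both between nodes 0 and 2) = 1/(1/1 + 1/471.2) = 0.9979 Ω
R_th = 0.9979 Ω

Final answer: V_th = 8.132e-07 V, R_th = 0.9979 Ω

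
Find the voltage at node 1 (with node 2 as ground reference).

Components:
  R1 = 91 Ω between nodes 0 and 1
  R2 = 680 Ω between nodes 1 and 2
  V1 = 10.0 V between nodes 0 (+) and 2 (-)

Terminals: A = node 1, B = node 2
Nodal analysis, taking node 2 as the 0 V reference.
Source V1 fixes V_0 = 10 V.
KCL at each unknown node (sum of currents leaving = 0; resistances in Ω):
  Node 1: (V_1 - 10)/91 + (V_1 - 0)/680 = 0
Collecting terms: 0.01246 × V_1 = 0.1099  =>  V_1 = 8.82 V
The requested potential is V_1 = 8.82 V.

Final answer: V_1 = 8.82 V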